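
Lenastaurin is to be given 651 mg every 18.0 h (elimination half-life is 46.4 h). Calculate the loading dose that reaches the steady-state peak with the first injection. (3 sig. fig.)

2760 mg

k = ln 2 / 46.4 = 0.01494 h⁻¹
Accumulation ratio R = 1 / (1 − e^(−kτ)) = 1 / (1 − e^(−0.01494×18.0)) = 1 / (1 − 0.7642) = 4.241
Loading dose = maintenance dose × R = 651 × 4.241 ≈ 2760 mg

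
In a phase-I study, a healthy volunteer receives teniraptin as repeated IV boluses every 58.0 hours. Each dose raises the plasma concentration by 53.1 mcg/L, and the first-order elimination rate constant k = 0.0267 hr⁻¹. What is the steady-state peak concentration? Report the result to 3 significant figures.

Fraction remaining after one interval: e^(−kτ) = e^(−0.02670 × 58.0) = 0.2125
R = 1 / (1 − 0.2125) = 1.270
Css,max = 53.1 × 1.270 ≈ 67.4 mcg/L

67.4 mcg/L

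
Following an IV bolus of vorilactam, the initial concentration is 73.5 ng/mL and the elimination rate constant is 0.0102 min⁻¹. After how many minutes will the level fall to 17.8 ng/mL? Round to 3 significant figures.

C(t) = C₀ e^(−kt)  ⇒  t = ln(C₀/C) / k
t = ln(73.5/17.8) / 0.01020 = 1.418 / 0.01020 ≈ 139 minutes

139 minutes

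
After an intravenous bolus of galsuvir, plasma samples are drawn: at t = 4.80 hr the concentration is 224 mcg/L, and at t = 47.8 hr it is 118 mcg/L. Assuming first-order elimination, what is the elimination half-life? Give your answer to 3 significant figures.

k = ln(C₁/C₂) / (t₂ − t₁) = ln(224/118) / (47.8 − 4.80)
  = 0.6410 / 43.00 = 0.01491 hr⁻¹
t½ = ln 2 / k = ln 2 / 0.01491 ≈ 46.5 hours

46.5 hours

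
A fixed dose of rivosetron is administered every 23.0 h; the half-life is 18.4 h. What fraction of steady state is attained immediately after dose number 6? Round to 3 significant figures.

k = ln 2 / 18.4 = 0.03767 h⁻¹
f_n = 1 − e^(−nkτ) = 1 − e^(−6 × 0.03767 × 23.0) = 1 − e^(−5.199) = 1 − 0.005524 ≈ 0.994

0.994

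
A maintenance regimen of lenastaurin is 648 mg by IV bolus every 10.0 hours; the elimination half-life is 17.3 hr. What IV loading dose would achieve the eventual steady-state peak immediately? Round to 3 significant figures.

1960 mg

k = ln 2 / 17.3 = 0.04007 hr⁻¹
Accumulation ratio R = 1 / (1 − e^(−kτ)) = 1 / (1 − e^(−0.04007×10.0)) = 1 / (1 − 0.6699) = 3.029
Loading dose = maintenance dose × R = 648 × 3.029 ≈ 1960 mg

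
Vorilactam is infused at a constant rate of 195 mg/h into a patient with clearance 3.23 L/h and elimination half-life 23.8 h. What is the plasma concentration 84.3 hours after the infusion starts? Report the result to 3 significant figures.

55.2 µg/mL

Css = rate / CL = 195 / 3.23 = 60.37 µg/mL
k = ln 2 / 23.8 = 0.02912 h⁻¹
C(t) = Css (1 − e^(−kt)) = 60.37 × (1 − e^(−2.455)) = 60.37 × 0.9141 ≈ 55.2 µg/mL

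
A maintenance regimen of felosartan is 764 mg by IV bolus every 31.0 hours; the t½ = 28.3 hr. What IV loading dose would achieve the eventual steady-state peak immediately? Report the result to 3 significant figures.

1440 mg

k = ln 2 / 28.3 = 0.02449 hr⁻¹
Accumulation ratio R = 1 / (1 − e^(−kτ)) = 1 / (1 − e^(−0.02449×31.0)) = 1 / (1 − 0.4680) = 1.880
Loading dose = maintenance dose × R = 764 × 1.880 ≈ 1440 mg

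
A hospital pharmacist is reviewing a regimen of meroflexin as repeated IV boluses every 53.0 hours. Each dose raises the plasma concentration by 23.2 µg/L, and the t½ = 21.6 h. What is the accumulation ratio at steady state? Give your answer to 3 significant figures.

k = ln 2 / 21.6 = 0.03209 h⁻¹
Fraction remaining after one interval: e^(−kτ) = e^(−0.03209 × 53.0) = 0.1825
R = 1 / (1 − 0.1825) = 1 / 0.8175 ≈ 1.22

1.22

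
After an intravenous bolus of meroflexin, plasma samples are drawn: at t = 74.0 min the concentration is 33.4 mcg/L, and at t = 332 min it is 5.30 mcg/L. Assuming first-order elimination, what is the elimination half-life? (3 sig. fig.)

k = ln(C₁/C₂) / (t₂ − t₁) = ln(33.4/5.30) / (332 − 74.0)
  = 1.841 / 258.0 = 0.007135 min⁻¹
t½ = ln 2 / k = ln 2 / 0.007135 ≈ 97.1 minutes

97.1 minutes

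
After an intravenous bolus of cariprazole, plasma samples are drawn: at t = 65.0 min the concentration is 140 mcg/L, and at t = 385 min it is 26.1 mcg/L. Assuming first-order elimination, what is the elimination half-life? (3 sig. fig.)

k = ln(C₁/C₂) / (t₂ − t₁) = ln(140/26.1) / (385 − 65.0)
  = 1.680 / 320.0 = 0.005249 min⁻¹
t½ = ln 2 / k = ln 2 / 0.005249 ≈ 132 minutes

132 minutes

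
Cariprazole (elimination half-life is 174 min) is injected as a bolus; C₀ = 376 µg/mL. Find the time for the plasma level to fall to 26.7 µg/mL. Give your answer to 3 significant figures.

k = ln 2 / 174 = 0.003984 min⁻¹
C(t) = C₀ e^(−kt)  ⇒  t = ln(C₀/C) / k
t = ln(376/26.7) / 0.003984 = 2.645 / 0.003984 ≈ 664 minutes

664 minutes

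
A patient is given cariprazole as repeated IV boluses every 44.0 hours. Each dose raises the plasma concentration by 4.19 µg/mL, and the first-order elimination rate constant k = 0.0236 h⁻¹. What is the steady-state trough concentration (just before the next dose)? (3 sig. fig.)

2.30 µg/mL

Fraction remaining after one interval: e^(−kτ) = e^(−0.02360 × 44.0) = 0.3540
R = 1 / (1 − 0.3540) = 1.548
Css,max = 4.19 × 1.548 = 6.486 µg/mL
Css,min = Css,max × e^(−kτ) = 6.486 × 0.3540 ≈ 2.30 µg/mL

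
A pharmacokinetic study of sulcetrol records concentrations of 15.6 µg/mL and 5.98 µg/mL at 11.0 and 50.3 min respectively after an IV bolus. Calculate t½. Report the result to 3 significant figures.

28.4 minutes

k = ln(C₁/C₂) / (t₂ − t₁) = ln(15.6/5.98) / (50.3 − 11.0)
  = 0.9589 / 39.30 = 0.02440 min⁻¹
t½ = ln 2 / k = ln 2 / 0.02440 ≈ 28.4 minutes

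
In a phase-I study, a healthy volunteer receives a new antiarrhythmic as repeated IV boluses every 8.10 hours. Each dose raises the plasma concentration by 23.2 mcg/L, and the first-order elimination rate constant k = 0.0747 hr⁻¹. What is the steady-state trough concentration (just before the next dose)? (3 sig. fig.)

Fraction remaining after one interval: e^(−kτ) = e^(−0.07470 × 8.10) = 0.5460
R = 1 / (1 − 0.5460) = 2.203
Css,max = 23.2 × 2.203 = 51.11 mcg/L
Css,min = Css,max × e^(−kτ) = 51.11 × 0.5460 ≈ 27.9 mcg/L

27.9 mcg/L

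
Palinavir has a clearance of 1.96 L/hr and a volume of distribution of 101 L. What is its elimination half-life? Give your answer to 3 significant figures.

k = CL / V = 1.96 / 101 = 0.01941 hr⁻¹
t½ = ln 2 / k = ln 2 / 0.01941 ≈ 35.7 hours

35.7 hours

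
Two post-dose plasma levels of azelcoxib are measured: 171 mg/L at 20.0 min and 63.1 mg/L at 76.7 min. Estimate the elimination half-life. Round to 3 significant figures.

39.4 minutes

k = ln(C₁/C₂) / (t₂ − t₁) = ln(171/63.1) / (76.7 − 20.0)
  = 0.9969 / 56.70 = 0.01758 min⁻¹
t½ = ln 2 / k = ln 2 / 0.01758 ≈ 39.4 minutes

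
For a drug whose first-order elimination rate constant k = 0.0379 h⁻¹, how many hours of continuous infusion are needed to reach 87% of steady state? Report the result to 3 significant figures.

53.8 hours

f = 1 − e^(−kt)  ⇒  t = −ln(1 − f) / k
t = −ln(1 − 0.87) / 0.03790 = 2.040 / 0.03790 ≈ 53.8 hours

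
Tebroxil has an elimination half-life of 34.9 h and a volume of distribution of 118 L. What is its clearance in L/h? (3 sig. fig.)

2.34 L/h

k = ln 2 / t½ = ln 2 / 34.9 = 0.01986 h⁻¹
CL = k · V = 0.01986 × 118 ≈ 2.34 L/h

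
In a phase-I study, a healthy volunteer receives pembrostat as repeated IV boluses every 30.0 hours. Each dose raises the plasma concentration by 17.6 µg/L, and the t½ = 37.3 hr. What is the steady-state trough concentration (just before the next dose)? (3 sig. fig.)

23.6 µg/L

k = ln 2 / 37.3 = 0.01858 hr⁻¹
Fraction remaining after one interval: e^(−kτ) = e^(−0.01858 × 30.0) = 0.5726
R = 1 / (1 − 0.5726) = 2.340
Css,max = 17.6 × 2.340 = 41.18 µg/L
Css,min = Css,max × e^(−kτ) = 41.18 × 0.5726 ≈ 23.6 µg/L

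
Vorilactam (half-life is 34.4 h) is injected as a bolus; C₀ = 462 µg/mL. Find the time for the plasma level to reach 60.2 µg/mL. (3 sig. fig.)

k = ln 2 / 34.4 = 0.02015 h⁻¹
C(t) = C₀ e^(−kt)  ⇒  t = ln(C₀/C) / k
t = ln(462/60.2) / 0.02015 = 2.038 / 0.02015 ≈ 101 hours

101 hours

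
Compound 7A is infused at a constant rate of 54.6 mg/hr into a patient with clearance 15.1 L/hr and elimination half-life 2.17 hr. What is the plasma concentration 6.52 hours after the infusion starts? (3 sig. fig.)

Css = rate / CL = 54.6 / 15.1 = 3.616 mg/L
k = ln 2 / 2.17 = 0.3194 hr⁻¹
C(t) = Css (1 − e^(−kt)) = 3.616 × (1 − e^(−2.083)) = 3.616 × 0.8754 ≈ 3.17 mg/L

3.17 mg/L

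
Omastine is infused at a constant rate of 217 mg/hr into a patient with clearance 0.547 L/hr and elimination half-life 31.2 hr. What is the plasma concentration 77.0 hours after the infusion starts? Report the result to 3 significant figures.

Css = rate / CL = 217 / 0.547 = 396.7 µg/mL
k = ln 2 / 31.2 = 0.02222 hr⁻¹
C(t) = Css (1 − e^(−kt)) = 396.7 × (1 − e^(−1.711)) = 396.7 × 0.8193 ≈ 325 µg/mL

325 µg/mL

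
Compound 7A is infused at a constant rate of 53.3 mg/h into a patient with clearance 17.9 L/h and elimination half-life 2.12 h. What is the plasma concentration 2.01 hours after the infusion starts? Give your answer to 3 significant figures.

Css = rate / CL = 53.3 / 17.9 = 2.978 µg/mL
k = ln 2 / 2.12 = 0.3270 h⁻¹
C(t) = Css (1 − e^(−kt)) = 2.978 × (1 − e^(−0.6572)) = 2.978 × 0.4817 ≈ 1.43 µg/mL

1.43 µg/mL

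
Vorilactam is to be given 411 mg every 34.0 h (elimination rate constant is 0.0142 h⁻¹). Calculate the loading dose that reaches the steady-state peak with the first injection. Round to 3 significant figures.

1070 mg

Accumulation ratio R = 1 / (1 − e^(−kτ)) = 1 / (1 − e^(−0.01420×34.0)) = 1 / (1 − 0.6171) = 2.611
Loading dose = maintenance dose × R = 411 × 2.611 ≈ 1070 mg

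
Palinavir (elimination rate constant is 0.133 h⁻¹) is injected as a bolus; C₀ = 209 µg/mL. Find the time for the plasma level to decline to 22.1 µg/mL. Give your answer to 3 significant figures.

C(t) = C₀ e^(−kt)  ⇒  t = ln(C₀/C) / k
t = ln(209/22.1) / 0.1330 = 2.247 / 0.1330 ≈ 16.9 hours

16.9 hours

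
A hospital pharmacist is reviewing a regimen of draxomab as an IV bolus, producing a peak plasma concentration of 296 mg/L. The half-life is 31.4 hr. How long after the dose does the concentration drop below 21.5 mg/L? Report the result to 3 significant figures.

119 hours

k = ln 2 / 31.4 = 0.02207 hr⁻¹
C(t) = C₀ e^(−kt)  ⇒  t = ln(C₀/C) / k
t = ln(296/21.5) / 0.02207 = 2.622 / 0.02207 ≈ 119 hours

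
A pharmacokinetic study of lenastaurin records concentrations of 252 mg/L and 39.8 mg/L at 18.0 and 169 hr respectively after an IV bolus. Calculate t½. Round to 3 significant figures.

k = ln(C₁/C₂) / (t₂ − t₁) = ln(252/39.8) / (169 − 18.0)
  = 1.846 / 151.0 = 0.01222 hr⁻¹
t½ = ln 2 / k = ln 2 / 0.01222 ≈ 56.7 hours

56.7 hours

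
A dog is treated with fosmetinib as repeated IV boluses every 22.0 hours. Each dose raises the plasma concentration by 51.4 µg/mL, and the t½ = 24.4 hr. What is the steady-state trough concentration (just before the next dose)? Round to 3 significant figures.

59.2 µg/mL

k = ln 2 / 24.4 = 0.02841 hr⁻¹
Fraction remaining after one interval: e^(−kτ) = e^(−0.02841 × 22.0) = 0.5353
R = 1 / (1 − 0.5353) = 2.152
Css,max = 51.4 × 2.152 = 110.6 µg/mL
Css,min = Css,max × e^(−kτ) = 110.6 × 0.5353 ≈ 59.2 µg/mL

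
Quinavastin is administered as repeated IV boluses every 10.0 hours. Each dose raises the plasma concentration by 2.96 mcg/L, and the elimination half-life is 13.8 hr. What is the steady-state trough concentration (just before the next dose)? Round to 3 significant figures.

k = ln 2 / 13.8 = 0.05023 hr⁻¹
Fraction remaining after one interval: e^(−kτ) = e^(−0.05023 × 10.0) = 0.6051
R = 1 / (1 − 0.6051) = 2.533
Css,max = 2.96 × 2.533 = 7.496 mcg/L
Css,min = Css,max × e^(−kτ) = 7.496 × 0.6051 ≈ 4.54 mcg/L

4.54 mcg/L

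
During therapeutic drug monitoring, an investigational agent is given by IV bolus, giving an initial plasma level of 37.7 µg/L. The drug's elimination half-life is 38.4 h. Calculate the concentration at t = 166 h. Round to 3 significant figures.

1.88 µg/L

k = ln 2 / 38.4 = 0.01805 h⁻¹
166 h is 4.323 half-lives, so C = 37.7 × (1/2)^4.323 = 37.7 × 0.04997 ≈ 1.88 µg/L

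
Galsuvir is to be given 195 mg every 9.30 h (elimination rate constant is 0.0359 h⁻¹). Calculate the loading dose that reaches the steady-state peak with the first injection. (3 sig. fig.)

687 mg

Accumulation ratio R = 1 / (1 − e^(−kτ)) = 1 / (1 − e^(−0.03590×9.30)) = 1 / (1 − 0.7161) = 3.523
Loading dose = maintenance dose × R = 195 × 3.523 ≈ 687 mg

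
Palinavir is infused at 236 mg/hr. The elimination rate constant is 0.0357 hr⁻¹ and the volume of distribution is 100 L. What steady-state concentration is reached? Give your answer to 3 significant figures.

CL = k · V = 0.0357 × 100 = 3.570 L/hr
Css = rate / CL = 236 / 3.570 ≈ 66.1 mg/L

66.1 mg/L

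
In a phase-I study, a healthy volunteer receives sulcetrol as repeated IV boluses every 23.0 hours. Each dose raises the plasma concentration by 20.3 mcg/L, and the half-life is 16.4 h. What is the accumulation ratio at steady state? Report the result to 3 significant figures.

1.61

k = ln 2 / 16.4 = 0.04227 h⁻¹
Fraction remaining after one interval: e^(−kτ) = e^(−0.04227 × 23.0) = 0.3783
R = 1 / (1 − 0.3783) = 1 / 0.6217 ≈ 1.61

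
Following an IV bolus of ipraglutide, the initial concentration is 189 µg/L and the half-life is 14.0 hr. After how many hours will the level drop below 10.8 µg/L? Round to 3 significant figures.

k = ln 2 / 14.0 = 0.04951 hr⁻¹
C(t) = C₀ e^(−kt)  ⇒  t = ln(C₀/C) / k
t = ln(189/10.8) / 0.04951 = 2.862 / 0.04951 ≈ 57.8 hours

57.8 hours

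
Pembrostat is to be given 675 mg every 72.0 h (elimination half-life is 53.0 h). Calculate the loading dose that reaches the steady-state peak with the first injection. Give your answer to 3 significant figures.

1110 mg

k = ln 2 / 53.0 = 0.01308 h⁻¹
Accumulation ratio R = 1 / (1 − e^(−kτ)) = 1 / (1 − e^(−0.01308×72.0)) = 1 / (1 − 0.3900) = 1.639
Loading dose = maintenance dose × R = 675 × 1.639 ≈ 1110 mg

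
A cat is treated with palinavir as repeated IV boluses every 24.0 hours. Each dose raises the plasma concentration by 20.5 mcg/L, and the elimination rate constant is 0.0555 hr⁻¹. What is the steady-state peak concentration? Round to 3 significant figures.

27.9 mcg/L

Fraction remaining after one interval: e^(−kτ) = e^(−0.05550 × 24.0) = 0.2639
R = 1 / (1 − 0.2639) = 1.359
Css,max = 20.5 × 1.359 ≈ 27.9 mcg/L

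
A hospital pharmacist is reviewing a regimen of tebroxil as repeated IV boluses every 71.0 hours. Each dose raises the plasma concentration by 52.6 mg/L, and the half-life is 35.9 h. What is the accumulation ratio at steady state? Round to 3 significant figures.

k = ln 2 / 35.9 = 0.01931 h⁻¹
Fraction remaining after one interval: e^(−kτ) = e^(−0.01931 × 71.0) = 0.2539
R = 1 / (1 − 0.2539) = 1 / 0.7461 ≈ 1.34

1.34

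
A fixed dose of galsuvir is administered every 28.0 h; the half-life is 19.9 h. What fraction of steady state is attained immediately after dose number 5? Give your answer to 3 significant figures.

0.992

k = ln 2 / 19.9 = 0.03483 h⁻¹
f_n = 1 − e^(−nkτ) = 1 − e^(−5 × 0.03483 × 28.0) = 1 − e^(−4.876) = 1 − 0.007624 ≈ 0.992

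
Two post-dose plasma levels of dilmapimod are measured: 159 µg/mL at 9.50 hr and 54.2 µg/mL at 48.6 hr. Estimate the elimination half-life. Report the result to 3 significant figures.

k = ln(C₁/C₂) / (t₂ − t₁) = ln(159/54.2) / (48.6 − 9.50)
  = 1.076 / 39.10 = 0.02752 hr⁻¹
t½ = ln 2 / k = ln 2 / 0.02752 ≈ 25.2 hours

25.2 hours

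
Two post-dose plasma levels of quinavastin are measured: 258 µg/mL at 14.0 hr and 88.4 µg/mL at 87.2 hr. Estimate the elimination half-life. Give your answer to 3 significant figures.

k = ln(C₁/C₂) / (t₂ − t₁) = ln(258/88.4) / (87.2 − 14.0)
  = 1.071 / 73.20 = 0.01463 hr⁻¹
t½ = ln 2 / k = ln 2 / 0.01463 ≈ 47.4 hours

47.4 hours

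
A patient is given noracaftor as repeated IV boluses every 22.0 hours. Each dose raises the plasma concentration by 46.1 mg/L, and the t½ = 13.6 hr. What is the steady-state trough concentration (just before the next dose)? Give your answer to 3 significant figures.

k = ln 2 / 13.6 = 0.05097 hr⁻¹
Fraction remaining after one interval: e^(−kτ) = e^(−0.05097 × 22.0) = 0.3259
R = 1 / (1 − 0.3259) = 1.483
Css,max = 46.1 × 1.483 = 68.38 mg/L
Css,min = Css,max × e^(−kτ) = 68.38 × 0.3259 ≈ 22.3 mg/L

22.3 mg/L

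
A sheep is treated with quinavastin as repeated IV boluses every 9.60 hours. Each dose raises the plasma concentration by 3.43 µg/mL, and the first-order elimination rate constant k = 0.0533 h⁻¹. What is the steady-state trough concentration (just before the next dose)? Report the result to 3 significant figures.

Fraction remaining after one interval: e^(−kτ) = e^(−0.05330 × 9.60) = 0.5995
R = 1 / (1 − 0.5995) = 2.497
Css,max = 3.43 × 2.497 = 8.564 µg/mL
Css,min = Css,max × e^(−kτ) = 8.564 × 0.5995 ≈ 5.13 µg/mL

5.13 µg/mL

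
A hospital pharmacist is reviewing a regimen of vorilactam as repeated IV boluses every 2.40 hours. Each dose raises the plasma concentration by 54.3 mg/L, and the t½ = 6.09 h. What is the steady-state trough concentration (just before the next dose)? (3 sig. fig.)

k = ln 2 / 6.09 = 0.1138 h⁻¹
Fraction remaining after one interval: e^(−kτ) = e^(−0.1138 × 2.40) = 0.7610
R = 1 / (1 − 0.7610) = 4.184
Css,max = 54.3 × 4.184 = 227.2 mg/L
Css,min = Css,max × e^(−kτ) = 227.2 × 0.7610 ≈ 173 mg/L

173 mg/L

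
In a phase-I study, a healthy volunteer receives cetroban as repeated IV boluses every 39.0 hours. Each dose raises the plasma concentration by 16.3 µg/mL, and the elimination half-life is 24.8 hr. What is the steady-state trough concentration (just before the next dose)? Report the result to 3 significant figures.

k = ln 2 / 24.8 = 0.02795 hr⁻¹
Fraction remaining after one interval: e^(−kτ) = e^(−0.02795 × 39.0) = 0.3362
R = 1 / (1 − 0.3362) = 1.506
Css,max = 16.3 × 1.506 = 24.56 µg/mL
Css,min = Css,max × e^(−kτ) = 24.56 × 0.3362 ≈ 8.26 µg/mL

8.26 µg/mL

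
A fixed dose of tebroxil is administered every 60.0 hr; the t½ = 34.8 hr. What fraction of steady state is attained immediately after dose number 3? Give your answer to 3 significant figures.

0.972

k = ln 2 / 34.8 = 0.01992 hr⁻¹
f_n = 1 − e^(−nkτ) = 1 − e^(−3 × 0.01992 × 60.0) = 1 − e^(−3.585) = 1 − 0.02773 ≈ 0.972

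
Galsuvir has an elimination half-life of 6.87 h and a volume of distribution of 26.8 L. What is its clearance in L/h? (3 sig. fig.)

2.70 L/h

k = ln 2 / t½ = ln 2 / 6.87 = 0.1009 h⁻¹
CL = k · V = 0.1009 × 26.8 ≈ 2.70 L/h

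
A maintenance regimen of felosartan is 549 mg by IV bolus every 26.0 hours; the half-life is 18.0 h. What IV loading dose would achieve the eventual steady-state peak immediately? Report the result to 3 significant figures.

k = ln 2 / 18.0 = 0.03851 h⁻¹
Accumulation ratio R = 1 / (1 − e^(−kτ)) = 1 / (1 − e^(−0.03851×26.0)) = 1 / (1 − 0.3674) = 1.581
Loading dose = maintenance dose × R = 549 × 1.581 ≈ 868 mg

868 mg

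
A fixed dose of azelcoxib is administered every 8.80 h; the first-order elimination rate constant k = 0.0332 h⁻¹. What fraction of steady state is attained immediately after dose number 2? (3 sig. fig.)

0.443

f_n = 1 − e^(−nkτ) = 1 − e^(−2 × 0.03320 × 8.80) = 1 − e^(−0.5843) = 1 − 0.5575 ≈ 0.443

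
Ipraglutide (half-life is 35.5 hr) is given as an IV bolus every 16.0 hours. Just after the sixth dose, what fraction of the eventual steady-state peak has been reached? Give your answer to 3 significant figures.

k = ln 2 / 35.5 = 0.01953 hr⁻¹
f_n = 1 − e^(−nkτ) = 1 − e^(−6 × 0.01953 × 16.0) = 1 − e^(−1.874) = 1 − 0.1534 ≈ 0.847

0.847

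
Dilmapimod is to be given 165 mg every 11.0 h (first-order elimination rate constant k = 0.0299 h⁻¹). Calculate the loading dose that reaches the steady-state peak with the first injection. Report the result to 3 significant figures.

589 mg

Accumulation ratio R = 1 / (1 − e^(−kτ)) = 1 / (1 − e^(−0.02990×11.0)) = 1 / (1 − 0.7197) = 3.568
Loading dose = maintenance dose × R = 165 × 3.568 ≈ 589 mg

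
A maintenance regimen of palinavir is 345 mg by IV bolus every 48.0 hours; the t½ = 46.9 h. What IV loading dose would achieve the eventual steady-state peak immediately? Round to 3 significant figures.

679 mg

k = ln 2 / 46.9 = 0.01478 h⁻¹
Accumulation ratio R = 1 / (1 − e^(−kτ)) = 1 / (1 − e^(−0.01478×48.0)) = 1 / (1 − 0.4919) = 1.968
Loading dose = maintenance dose × R = 345 × 1.968 ≈ 679 mg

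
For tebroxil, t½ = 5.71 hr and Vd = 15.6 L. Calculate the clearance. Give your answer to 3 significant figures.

k = ln 2 / t½ = ln 2 / 5.71 = 0.1214 hr⁻¹
CL = k · V = 0.1214 × 15.6 ≈ 1.89 L/hr

1.89 L/hr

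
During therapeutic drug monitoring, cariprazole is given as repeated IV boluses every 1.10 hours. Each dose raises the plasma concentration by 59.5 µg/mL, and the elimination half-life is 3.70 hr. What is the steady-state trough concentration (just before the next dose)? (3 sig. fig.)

260 µg/mL

k = ln 2 / 3.70 = 0.1873 hr⁻¹
Fraction remaining after one interval: e^(−kτ) = e^(−0.1873 × 1.10) = 0.8138
R = 1 / (1 − 0.8138) = 5.370
Css,max = 59.5 × 5.370 = 319.5 µg/mL
Css,min = Css,max × e^(−kτ) = 319.5 × 0.8138 ≈ 260 µg/mL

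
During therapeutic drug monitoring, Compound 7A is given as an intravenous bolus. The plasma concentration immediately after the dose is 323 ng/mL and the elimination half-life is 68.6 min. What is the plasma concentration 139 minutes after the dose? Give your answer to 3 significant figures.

k = ln 2 / 68.6 = 0.01010 min⁻¹
139 min is 2.026 half-lives, so C = 323 × (1/2)^2.026 = 323 × 0.2455 ≈ 79.3 ng/mL

79.3 ng/mL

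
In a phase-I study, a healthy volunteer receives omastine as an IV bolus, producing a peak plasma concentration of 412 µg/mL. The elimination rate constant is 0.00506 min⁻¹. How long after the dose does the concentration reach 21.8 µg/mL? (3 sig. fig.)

581 minutes

C(t) = C₀ e^(−kt)  ⇒  t = ln(C₀/C) / k
t = ln(412/21.8) / 0.005060 = 2.939 / 0.005060 ≈ 581 minutes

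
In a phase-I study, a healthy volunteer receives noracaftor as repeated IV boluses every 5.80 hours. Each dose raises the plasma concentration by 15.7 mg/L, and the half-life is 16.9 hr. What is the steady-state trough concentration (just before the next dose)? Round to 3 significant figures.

k = ln 2 / 16.9 = 0.04101 hr⁻¹
Fraction remaining after one interval: e^(−kτ) = e^(−0.04101 × 5.80) = 0.7883
R = 1 / (1 − 0.7883) = 4.724
Css,max = 15.7 × 4.724 = 74.16 mg/L
Css,min = Css,max × e^(−kτ) = 74.16 × 0.7883 ≈ 58.5 mg/L

58.5 mg/L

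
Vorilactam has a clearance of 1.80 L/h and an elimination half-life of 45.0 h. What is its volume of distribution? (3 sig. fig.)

k = ln 2 / t½ = ln 2 / 45.0 = 0.01540 h⁻¹
V = CL / k = 1.80 / 0.01540 ≈ 117 L

117 L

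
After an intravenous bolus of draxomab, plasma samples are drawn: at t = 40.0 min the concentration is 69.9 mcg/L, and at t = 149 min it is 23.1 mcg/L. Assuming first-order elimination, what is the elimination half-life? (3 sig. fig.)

68.2 minutes

k = ln(C₁/C₂) / (t₂ − t₁) = ln(69.9/23.1) / (149 − 40.0)
  = 1.107 / 109.0 = 0.01016 min⁻¹
t½ = ln 2 / k = ln 2 / 0.01016 ≈ 68.2 minutes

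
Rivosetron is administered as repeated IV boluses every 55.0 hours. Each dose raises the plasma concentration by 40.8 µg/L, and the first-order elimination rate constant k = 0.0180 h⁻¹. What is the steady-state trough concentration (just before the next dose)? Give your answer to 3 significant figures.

Fraction remaining after one interval: e^(−kτ) = e^(−0.01800 × 55.0) = 0.3716
R = 1 / (1 − 0.3716) = 1.591
Css,max = 40.8 × 1.591 = 64.92 µg/L
Css,min = Css,max × e^(−kτ) = 64.92 × 0.3716 ≈ 24.1 µg/L

24.1 µg/L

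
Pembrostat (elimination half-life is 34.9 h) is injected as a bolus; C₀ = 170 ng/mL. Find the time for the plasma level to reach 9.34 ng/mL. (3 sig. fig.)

146 hours

k = ln 2 / 34.9 = 0.01986 h⁻¹
C(t) = C₀ e^(−kt)  ⇒  t = ln(C₀/C) / k
t = ln(170/9.34) / 0.01986 = 2.901 / 0.01986 ≈ 146 hours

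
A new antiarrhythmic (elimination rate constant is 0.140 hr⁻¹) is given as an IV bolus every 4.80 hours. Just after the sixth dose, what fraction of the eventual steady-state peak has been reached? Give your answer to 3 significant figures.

0.982

f_n = 1 − e^(−nkτ) = 1 − e^(−6 × 0.1400 × 4.80) = 1 − e^(−4.032) = 1 − 0.01774 ≈ 0.982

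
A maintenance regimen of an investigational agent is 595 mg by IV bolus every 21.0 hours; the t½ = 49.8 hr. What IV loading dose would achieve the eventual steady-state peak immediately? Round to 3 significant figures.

k = ln 2 / 49.8 = 0.01392 hr⁻¹
Accumulation ratio R = 1 / (1 − e^(−kτ)) = 1 / (1 − e^(−0.01392×21.0)) = 1 / (1 − 0.7466) = 3.946
Loading dose = maintenance dose × R = 595 × 3.946 ≈ 2350 mg

2350 mg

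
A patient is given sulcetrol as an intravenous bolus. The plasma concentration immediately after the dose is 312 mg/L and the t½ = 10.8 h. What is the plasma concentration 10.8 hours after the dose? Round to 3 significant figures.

156 mg/L

k = ln 2 / 10.8 = 0.06418 h⁻¹
C(t) = C₀ e^(−kt) = 312 × e^(−0.06418 × 10.8) = 312 × e^(−0.6931) = 312 × 0.5000 ≈ 156 mg/L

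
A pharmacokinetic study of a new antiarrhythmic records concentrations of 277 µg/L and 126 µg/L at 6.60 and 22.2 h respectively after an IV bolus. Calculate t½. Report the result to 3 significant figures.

13.7 hours

k = ln(C₁/C₂) / (t₂ − t₁) = ln(277/126) / (22.2 − 6.60)
  = 0.7877 / 15.60 = 0.05050 h⁻¹
t½ = ln 2 / k = ln 2 / 0.05050 ≈ 13.7 hours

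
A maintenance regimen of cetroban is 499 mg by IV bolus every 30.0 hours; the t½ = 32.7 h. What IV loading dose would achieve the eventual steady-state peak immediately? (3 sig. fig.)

k = ln 2 / 32.7 = 0.02120 h⁻¹
Accumulation ratio R = 1 / (1 − e^(−kτ)) = 1 / (1 − e^(−0.02120×30.0)) = 1 / (1 − 0.5295) = 2.125
Loading dose = maintenance dose × R = 499 × 2.125 ≈ 1060 mg

1060 mg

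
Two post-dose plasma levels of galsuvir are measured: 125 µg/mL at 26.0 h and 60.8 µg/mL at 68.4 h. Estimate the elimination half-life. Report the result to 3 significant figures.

k = ln(C₁/C₂) / (t₂ − t₁) = ln(125/60.8) / (68.4 − 26.0)
  = 0.7207 / 42.40 = 0.01700 h⁻¹
t½ = ln 2 / k = ln 2 / 0.01700 ≈ 40.8 hours

40.8 hours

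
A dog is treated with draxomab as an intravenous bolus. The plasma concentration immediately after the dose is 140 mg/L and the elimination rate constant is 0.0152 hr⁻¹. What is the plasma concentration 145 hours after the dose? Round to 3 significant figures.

C(t) = C₀ e^(−kt) = 140 × e^(−0.01520 × 145) = 140 × e^(−2.204) = 140 × 0.1104 ≈ 15.5 mg/L

15.5 mg/L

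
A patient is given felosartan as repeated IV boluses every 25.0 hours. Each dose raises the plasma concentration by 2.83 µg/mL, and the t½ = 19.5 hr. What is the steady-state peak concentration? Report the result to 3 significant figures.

k = ln 2 / 19.5 = 0.03555 hr⁻¹
Fraction remaining after one interval: e^(−kτ) = e^(−0.03555 × 25.0) = 0.4112
R = 1 / (1 − 0.4112) = 1.698
Css,max = 2.83 × 1.698 ≈ 4.81 µg/mL

4.81 µg/mL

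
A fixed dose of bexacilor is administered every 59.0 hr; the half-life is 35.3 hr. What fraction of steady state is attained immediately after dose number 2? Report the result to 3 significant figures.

k = ln 2 / 35.3 = 0.01964 hr⁻¹
f_n = 1 − e^(−nkτ) = 1 − e^(−2 × 0.01964 × 59.0) = 1 − e^(−2.317) = 1 − 0.09857 ≈ 0.901

0.901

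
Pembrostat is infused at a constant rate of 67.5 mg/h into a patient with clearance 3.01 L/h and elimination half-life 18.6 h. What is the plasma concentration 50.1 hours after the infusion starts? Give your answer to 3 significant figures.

19.0 mg/L

Css = rate / CL = 67.5 / 3.01 = 22.43 mg/L
k = ln 2 / 18.6 = 0.03727 h⁻¹
C(t) = Css (1 − e^(−kt)) = 22.43 × (1 − e^(−1.867)) = 22.43 × 0.8454 ≈ 19.0 mg/L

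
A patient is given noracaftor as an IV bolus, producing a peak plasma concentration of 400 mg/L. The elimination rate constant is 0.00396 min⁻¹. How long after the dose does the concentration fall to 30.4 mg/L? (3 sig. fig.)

651 minutes

C(t) = C₀ e^(−kt)  ⇒  t = ln(C₀/C) / k
t = ln(400/30.4) / 0.003960 = 2.577 / 0.003960 ≈ 651 minutes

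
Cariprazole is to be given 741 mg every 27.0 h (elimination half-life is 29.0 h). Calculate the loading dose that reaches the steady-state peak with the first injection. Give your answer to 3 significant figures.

k = ln 2 / 29.0 = 0.02390 h⁻¹
Accumulation ratio R = 1 / (1 − e^(−kτ)) = 1 / (1 − e^(−0.02390×27.0)) = 1 / (1 − 0.5245) = 2.103
Loading dose = maintenance dose × R = 741 × 2.103 ≈ 1560 mg

1560 mg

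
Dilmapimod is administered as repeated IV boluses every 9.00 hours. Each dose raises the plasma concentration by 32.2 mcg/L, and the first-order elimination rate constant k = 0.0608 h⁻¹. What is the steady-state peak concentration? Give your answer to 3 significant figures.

76.4 mcg/L

Fraction remaining after one interval: e^(−kτ) = e^(−0.06080 × 9.00) = 0.5786
R = 1 / (1 − 0.5786) = 2.373
Css,max = 32.2 × 2.373 ≈ 76.4 mcg/L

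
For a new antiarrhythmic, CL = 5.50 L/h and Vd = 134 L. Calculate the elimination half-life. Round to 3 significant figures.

k = CL / V = 5.50 / 134 = 0.04104 h⁻¹
t½ = ln 2 / k = ln 2 / 0.04104 ≈ 16.9 hours

16.9 hours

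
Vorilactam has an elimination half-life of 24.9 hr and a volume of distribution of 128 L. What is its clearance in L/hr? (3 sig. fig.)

k = ln 2 / t½ = ln 2 / 24.9 = 0.02784 hr⁻¹
CL = k · V = 0.02784 × 128 ≈ 3.56 L/hr

3.56 L/hr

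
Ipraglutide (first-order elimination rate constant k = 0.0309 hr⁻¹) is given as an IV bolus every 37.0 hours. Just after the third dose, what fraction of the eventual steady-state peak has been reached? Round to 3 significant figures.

0.968

f_n = 1 − e^(−nkτ) = 1 − e^(−3 × 0.03090 × 37.0) = 1 − e^(−3.430) = 1 − 0.03239 ≈ 0.968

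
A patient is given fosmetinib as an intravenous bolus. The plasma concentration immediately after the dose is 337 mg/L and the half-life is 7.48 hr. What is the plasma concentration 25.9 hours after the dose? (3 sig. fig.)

k = ln 2 / 7.48 = 0.09267 hr⁻¹
C(t) = C₀ e^(−kt) = 337 × e^(−0.09267 × 25.9) = 337 × e^(−2.400) = 337 × 0.09071 ≈ 30.6 mg/L

30.6 mg/L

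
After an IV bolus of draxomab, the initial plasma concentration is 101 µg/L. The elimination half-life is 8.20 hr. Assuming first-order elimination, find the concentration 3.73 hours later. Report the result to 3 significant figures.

k = ln 2 / 8.20 = 0.08453 hr⁻¹
C(t) = C₀ e^(−kt) = 101 × e^(−0.08453 × 3.73) = 101 × e^(−0.3153) = 101 × 0.7296 ≈ 73.7 µg/L

73.7 µg/L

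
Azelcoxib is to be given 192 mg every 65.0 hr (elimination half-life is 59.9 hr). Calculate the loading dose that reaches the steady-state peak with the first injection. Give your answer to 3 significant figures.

k = ln 2 / 59.9 = 0.01157 hr⁻¹
Accumulation ratio R = 1 / (1 − e^(−kτ)) = 1 / (1 − e^(−0.01157×65.0)) = 1 / (1 − 0.4713) = 1.892
Loading dose = maintenance dose × R = 192 × 1.892 ≈ 363 mg

363 mg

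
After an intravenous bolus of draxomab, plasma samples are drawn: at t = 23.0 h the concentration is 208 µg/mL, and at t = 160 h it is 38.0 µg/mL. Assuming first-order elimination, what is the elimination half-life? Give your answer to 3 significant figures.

k = ln(C₁/C₂) / (t₂ − t₁) = ln(208/38.0) / (160 − 23.0)
  = 1.700 / 137.0 = 0.01241 h⁻¹
t½ = ln 2 / k = ln 2 / 0.01241 ≈ 55.9 hours

55.9 hours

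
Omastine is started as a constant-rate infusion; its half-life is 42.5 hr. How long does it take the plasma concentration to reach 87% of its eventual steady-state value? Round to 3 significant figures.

k = ln 2 / 42.5 = 0.01631 hr⁻¹
f = 1 − e^(−kt)  ⇒  t = −ln(1 − f) / k
t = −ln(1 − 0.87) / 0.01631 = 2.040 / 0.01631 ≈ 125 hours

125 hours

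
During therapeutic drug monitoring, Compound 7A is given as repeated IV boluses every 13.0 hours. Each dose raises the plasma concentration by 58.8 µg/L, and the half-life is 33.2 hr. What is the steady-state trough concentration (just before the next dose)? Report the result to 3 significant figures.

k = ln 2 / 33.2 = 0.02088 hr⁻¹
Fraction remaining after one interval: e^(−kτ) = e^(−0.02088 × 13.0) = 0.7623
R = 1 / (1 − 0.7623) = 4.207
Css,max = 58.8 × 4.207 = 247.4 µg/L
Css,min = Css,max × e^(−kτ) = 247.4 × 0.7623 ≈ 189 µg/L

189 µg/L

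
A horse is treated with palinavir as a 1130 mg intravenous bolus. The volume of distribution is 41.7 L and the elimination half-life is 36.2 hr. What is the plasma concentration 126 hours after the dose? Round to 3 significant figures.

C₀ = dose / V = 1130 / 41.7 = 27.10 mg/L
k = ln 2 / 36.2 = 0.01915 hr⁻¹
C(t) = C₀ e^(−kt) = 27.10 × e^(−0.01915 × 126) = 27.10 × e^(−2.413) = 27.10 × 0.08958 ≈ 2.43 mg/L

2.43 mg/L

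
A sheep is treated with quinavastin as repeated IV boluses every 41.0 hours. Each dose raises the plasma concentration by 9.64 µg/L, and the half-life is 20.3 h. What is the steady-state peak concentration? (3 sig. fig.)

12.8 µg/L

k = ln 2 / 20.3 = 0.03415 h⁻¹
Fraction remaining after one interval: e^(−kτ) = e^(−0.03415 × 41.0) = 0.2466
R = 1 / (1 − 0.2466) = 1.327
Css,max = 9.64 × 1.327 ≈ 12.8 µg/L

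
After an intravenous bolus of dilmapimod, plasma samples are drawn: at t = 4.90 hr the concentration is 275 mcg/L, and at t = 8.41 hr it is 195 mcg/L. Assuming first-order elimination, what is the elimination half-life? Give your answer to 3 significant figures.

k = ln(C₁/C₂) / (t₂ − t₁) = ln(275/195) / (8.41 − 4.90)
  = 0.3438 / 3.510 = 0.09794 hr⁻¹
t½ = ln 2 / k = ln 2 / 0.09794 ≈ 7.08 hours

7.08 hours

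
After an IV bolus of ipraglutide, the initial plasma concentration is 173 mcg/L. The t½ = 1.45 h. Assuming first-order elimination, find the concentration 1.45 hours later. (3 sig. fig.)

k = ln 2 / 1.45 = 0.4780 h⁻¹
1.45 h is 1.000 half-lives, so C = 173 × (1/2)^1.000 = 173 × 0.5000 ≈ 86.5 mcg/L

86.5 mcg/L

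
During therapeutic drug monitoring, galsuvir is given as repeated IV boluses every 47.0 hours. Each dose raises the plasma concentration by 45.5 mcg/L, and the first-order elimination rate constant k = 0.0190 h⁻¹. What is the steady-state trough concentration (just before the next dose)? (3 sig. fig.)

Fraction remaining after one interval: e^(−kτ) = e^(−0.01900 × 47.0) = 0.4094
R = 1 / (1 − 0.4094) = 1.693
Css,max = 45.5 × 1.693 = 77.04 mcg/L
Css,min = Css,max × e^(−kτ) = 77.04 × 0.4094 ≈ 31.5 mcg/L

31.5 mcg/L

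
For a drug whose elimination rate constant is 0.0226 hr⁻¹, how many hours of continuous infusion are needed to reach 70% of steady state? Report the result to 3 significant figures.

f = 1 − e^(−kt)  ⇒  t = −ln(1 − f) / k
t = −ln(1 − 0.7) / 0.02260 = 1.204 / 0.02260 ≈ 53.3 hours

53.3 hours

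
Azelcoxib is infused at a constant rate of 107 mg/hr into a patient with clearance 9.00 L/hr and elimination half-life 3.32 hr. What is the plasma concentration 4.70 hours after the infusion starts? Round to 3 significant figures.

7.43 µg/mL

Css = rate / CL = 107 / 9.00 = 11.89 µg/mL
k = ln 2 / 3.32 = 0.2088 hr⁻¹
C(t) = Css (1 − e^(−kt)) = 11.89 × (1 − e^(−0.9813)) = 11.89 × 0.6252 ≈ 7.43 µg/mL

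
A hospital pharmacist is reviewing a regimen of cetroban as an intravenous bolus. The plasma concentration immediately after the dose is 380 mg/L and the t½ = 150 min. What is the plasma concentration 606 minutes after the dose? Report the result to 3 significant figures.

23.1 mg/L

k = ln 2 / 150 = 0.004621 min⁻¹
606 min is 4.040 half-lives, so C = 380 × (1/2)^4.040 = 380 × 0.06079 ≈ 23.1 mg/L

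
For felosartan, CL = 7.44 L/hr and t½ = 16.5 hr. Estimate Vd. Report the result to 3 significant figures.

177 L

k = ln 2 / t½ = ln 2 / 16.5 = 0.04201 hr⁻¹
V = CL / k = 7.44 / 0.04201 ≈ 177 L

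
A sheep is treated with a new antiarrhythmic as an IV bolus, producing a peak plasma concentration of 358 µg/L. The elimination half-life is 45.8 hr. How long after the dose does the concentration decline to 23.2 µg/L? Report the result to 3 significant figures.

181 hours

k = ln 2 / 45.8 = 0.01513 hr⁻¹
C(t) = C₀ e^(−kt)  ⇒  t = ln(C₀/C) / k
t = ln(358/23.2) / 0.01513 = 2.736 / 0.01513 ≈ 181 hours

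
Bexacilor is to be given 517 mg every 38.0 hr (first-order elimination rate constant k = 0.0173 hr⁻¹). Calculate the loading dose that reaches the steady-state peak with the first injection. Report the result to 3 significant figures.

Accumulation ratio R = 1 / (1 − e^(−kτ)) = 1 / (1 − e^(−0.01730×38.0)) = 1 / (1 − 0.5182) = 2.076
Loading dose = maintenance dose × R = 517 × 2.076 ≈ 1070 mg

1070 mg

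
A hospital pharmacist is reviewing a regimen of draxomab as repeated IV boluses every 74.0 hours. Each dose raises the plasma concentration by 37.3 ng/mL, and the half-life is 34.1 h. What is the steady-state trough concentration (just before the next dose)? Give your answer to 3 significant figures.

10.7 ng/mL

k = ln 2 / 34.1 = 0.02033 h⁻¹
Fraction remaining after one interval: e^(−kτ) = e^(−0.02033 × 74.0) = 0.2222
R = 1 / (1 − 0.2222) = 1.286
Css,max = 37.3 × 1.286 = 47.96 ng/mL
Css,min = Css,max × e^(−kτ) = 47.96 × 0.2222 ≈ 10.7 ng/mL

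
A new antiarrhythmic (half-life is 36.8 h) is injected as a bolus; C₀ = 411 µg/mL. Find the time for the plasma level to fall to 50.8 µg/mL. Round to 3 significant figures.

k = ln 2 / 36.8 = 0.01884 h⁻¹
C(t) = C₀ e^(−kt)  ⇒  t = ln(C₀/C) / k
t = ln(411/50.8) / 0.01884 = 2.091 / 0.01884 ≈ 111 hours

111 hours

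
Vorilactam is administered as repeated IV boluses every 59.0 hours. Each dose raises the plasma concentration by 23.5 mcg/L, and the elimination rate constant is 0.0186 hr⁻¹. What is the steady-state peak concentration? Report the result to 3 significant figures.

35.3 mcg/L

Fraction remaining after one interval: e^(−kτ) = e^(−0.01860 × 59.0) = 0.3337
R = 1 / (1 − 0.3337) = 1.501
Css,max = 23.5 × 1.501 ≈ 35.3 mcg/L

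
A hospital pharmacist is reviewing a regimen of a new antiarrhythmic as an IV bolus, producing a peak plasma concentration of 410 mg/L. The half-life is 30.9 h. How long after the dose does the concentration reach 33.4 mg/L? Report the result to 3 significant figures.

k = ln 2 / 30.9 = 0.02243 h⁻¹
C(t) = C₀ e^(−kt)  ⇒  t = ln(C₀/C) / k
t = ln(410/33.4) / 0.02243 = 2.508 / 0.02243 ≈ 112 hours

112 hours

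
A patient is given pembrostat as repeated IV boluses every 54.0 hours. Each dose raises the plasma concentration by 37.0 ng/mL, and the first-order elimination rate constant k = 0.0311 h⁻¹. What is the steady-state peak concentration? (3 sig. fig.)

45.5 ng/mL

Fraction remaining after one interval: e^(−kτ) = e^(−0.03110 × 54.0) = 0.1865
R = 1 / (1 − 0.1865) = 1.229
Css,max = 37.0 × 1.229 ≈ 45.5 ng/mL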